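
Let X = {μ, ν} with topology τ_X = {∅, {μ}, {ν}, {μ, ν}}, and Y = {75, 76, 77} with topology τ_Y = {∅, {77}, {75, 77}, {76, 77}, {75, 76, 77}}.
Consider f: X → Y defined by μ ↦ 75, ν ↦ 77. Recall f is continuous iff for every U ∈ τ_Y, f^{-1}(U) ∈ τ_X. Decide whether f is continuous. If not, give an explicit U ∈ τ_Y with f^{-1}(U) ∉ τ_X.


f IS continuous.

Compute f^{-1}(U) for each U ∈ τ_Y:
  U = ∅: f^{-1}(U) = ∅ ∈ τ_X ✓.
  U = {77}: f^{-1}(U) = {ν} ∈ τ_X ✓.
  U = {75, 77}: f^{-1}(U) = {μ, ν} ∈ τ_X ✓.
  U = {76, 77}: f^{-1}(U) = {ν} ∈ τ_X ✓.
  U = {75, 76, 77}: f^{-1}(U) = {μ, ν} ∈ τ_X ✓.
Every preimage lies in τ_X, so f IS continuous.


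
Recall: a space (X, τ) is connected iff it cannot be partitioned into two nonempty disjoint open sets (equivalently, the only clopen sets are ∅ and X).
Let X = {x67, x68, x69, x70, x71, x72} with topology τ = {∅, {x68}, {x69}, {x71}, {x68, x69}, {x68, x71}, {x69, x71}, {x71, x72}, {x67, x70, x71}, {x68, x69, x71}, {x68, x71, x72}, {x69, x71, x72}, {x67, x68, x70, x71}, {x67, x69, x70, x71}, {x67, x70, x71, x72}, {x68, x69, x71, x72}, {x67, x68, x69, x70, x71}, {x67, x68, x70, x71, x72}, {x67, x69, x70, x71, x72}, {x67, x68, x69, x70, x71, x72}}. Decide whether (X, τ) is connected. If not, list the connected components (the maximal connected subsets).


(X, τ) is disconnected; components = [{x68}, {x69}, {x67, x70, x71, x72}].

Find clopen sets (U ∈ τ with X ∖ U ∈ τ):
  U = ∅, X ∖ U = {x67, x68, x69, x70, x71, x72} — both open, so U is clopen.
  U = {x68}, X ∖ U = {x67, x69, x70, x71, x72} — both open, so U is clopen.
  U = {x69}, X ∖ U = {x67, x68, x70, x71, x72} — both open, so U is clopen.
  U = {x68, x69}, X ∖ U = {x67, x70, x71, x72} — both open, so U is clopen.
  U = {x67, x70, x71, x72}, X ∖ U = {x68, x69} — both open, so U is clopen.
  U = {x67, x68, x70, x71, x72}, X ∖ U = {x69} — both open, so U is clopen.
  U = {x67, x69, x70, x71, x72}, X ∖ U = {x68} — both open, so U is clopen.
  U = {x67, x68, x69, x70, x71, x72}, X ∖ U = ∅ — both open, so U is clopen.
Nontrivial clopen(s) exist: e.g. {x67, x68, x70, x71, x72}. So (X, τ) is disconnected.
Compute connected components by grouping points that agree on all clopens:
  component: {x68}
  component: {x69}
  component: {x67, x70, x71, x72}


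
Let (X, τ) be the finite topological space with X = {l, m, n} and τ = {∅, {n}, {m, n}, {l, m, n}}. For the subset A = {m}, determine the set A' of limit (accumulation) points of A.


A' = {l}

For each x ∈ X, list the open sets U ∈ τ with x ∈ U, then check whether U ∩ (A ∖ {x}) ≠ ∅ for every such U.
  x = l: opens ∋ x are {l, m, n}; each meets A ∖ {l}, so x IS a limit point.
  x = m: open {m, n} ∋ x has {m, n} ∩ (A ∖ {m}) = ∅, so x is NOT a limit point.
  x = n: open {n} ∋ x has {n} ∩ (A ∖ {n}) = ∅, so x is NOT a limit point.
Collecting: A' = {l}.


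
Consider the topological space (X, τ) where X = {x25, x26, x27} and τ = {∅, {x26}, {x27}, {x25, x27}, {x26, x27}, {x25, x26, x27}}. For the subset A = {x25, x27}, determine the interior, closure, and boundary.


int(A) = {x25, x27}, cl(A) = {x25, x27}, ∂A = ∅.

Closed sets in (X, τ) are complements of opens:
  closed(X, τ) = {∅, {x25}, {x26}, {x25, x26}, {x25, x27}, {x25, x26, x27}}.
int(A) = ⋃ {U ∈ τ : U ⊆ A}. Opens contained in A: ∅, {x27}, {x25, x27}.
Taking the union of these: int(A) = {x25, x27}.
cl(A) = ⋂ {C closed : A ⊆ C}. Closed sets containing A: {x25, x27}, {x25, x26, x27}.
Intersecting these: cl(A) = {x25, x27}.
∂A = cl(A) ∖ int(A) = {x25, x27} ∖ {x25, x27} = ∅.


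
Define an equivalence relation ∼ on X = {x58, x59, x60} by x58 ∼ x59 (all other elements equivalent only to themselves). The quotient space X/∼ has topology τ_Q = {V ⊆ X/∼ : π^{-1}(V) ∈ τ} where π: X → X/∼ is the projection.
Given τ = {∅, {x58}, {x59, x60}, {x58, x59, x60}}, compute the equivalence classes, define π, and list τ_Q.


X/∼ = {[x58=x59], [x60]}; |τ_Q| = 2.

Equivalence classes: [x58=x59], [x60].
Quotient map π: X → X/∼ sends x58 ↦ [x58=x59], x59 ↦ [x58=x59], x60 ↦ [x60].
For each subset V ⊆ X/∼, compute π^{-1}(V) ⊆ X and check whether π^{-1}(V) ∈ τ. V is open in τ_Q iff π^{-1}(V) ∈ τ.
  V = {}: π^{-1}(V) = ∅ ∈ τ ✓.
  V = {[x58=x59]}: π^{-1}(V) = {x58, x59} ∉ τ ✗.
  V = {[x60]}: π^{-1}(V) = {x60} ∉ τ ✗.
  V = {[x58=x59], [x60]}: π^{-1}(V) = {x58, x59, x60} ∈ τ ✓.
Open sets in the quotient: τ_Q = {{}, {[x58=x59], [x60]}} (2 elements).


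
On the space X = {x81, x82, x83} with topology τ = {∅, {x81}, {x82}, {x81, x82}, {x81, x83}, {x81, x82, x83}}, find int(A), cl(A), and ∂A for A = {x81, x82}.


int(A) = {x81, x82}, cl(A) = {x81, x82, x83}, ∂A = {x83}.

Closed sets in (X, τ) are complements of opens:
  closed(X, τ) = {∅, {x82}, {x83}, {x81, x83}, {x82, x83}, {x81, x82, x83}}.
int(A) = ⋃ {U ∈ τ : U ⊆ A}. Opens contained in A: ∅, {x81}, {x82}, {x81, x82}.
Taking the union of these: int(A) = {x81, x82}.
cl(A) = ⋂ {C closed : A ⊆ C}. Closed sets containing A: {x81, x82, x83}.
Intersecting these: cl(A) = {x81, x82, x83}.
∂A = cl(A) ∖ int(A) = {x81, x82, x83} ∖ {x81, x82} = {x83}.


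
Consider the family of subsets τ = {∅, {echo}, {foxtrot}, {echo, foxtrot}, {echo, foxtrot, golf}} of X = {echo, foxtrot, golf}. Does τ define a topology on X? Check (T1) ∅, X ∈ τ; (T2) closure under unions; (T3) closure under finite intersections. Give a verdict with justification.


τ IS a topology on X.

Axiom (T1): ∅ ∈ τ? Yes; X ∈ τ? Yes.
Axiom (T2/T3): check pairwise unions and intersections of members of τ.
All pairwise intersections and unions checked — each lies in τ. Therefore τ satisfies (T1), (T2), (T3): it IS a topology on X.


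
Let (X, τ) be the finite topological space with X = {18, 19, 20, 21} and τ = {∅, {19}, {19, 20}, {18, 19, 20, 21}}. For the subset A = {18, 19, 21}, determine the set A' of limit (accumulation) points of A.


A' = {18, 20, 21}

For each x ∈ X, list the open sets U ∈ τ with x ∈ U, then check whether U ∩ (A ∖ {x}) ≠ ∅ for every such U.
  x = 18: opens ∋ x are {18, 19, 20, 21}; each meets A ∖ {18}, so x IS a limit point.
  x = 19: open {19} ∋ x has {19} ∩ (A ∖ {19}) = ∅, so x is NOT a limit point.
  x = 20: opens ∋ x are {19, 20}, {18, 19, 20, 21}; each meets A ∖ {20}, so x IS a limit point.
  x = 21: opens ∋ x are {18, 19, 20, 21}; each meets A ∖ {21}, so x IS a limit point.
Collecting: A' = {18, 20, 21}.


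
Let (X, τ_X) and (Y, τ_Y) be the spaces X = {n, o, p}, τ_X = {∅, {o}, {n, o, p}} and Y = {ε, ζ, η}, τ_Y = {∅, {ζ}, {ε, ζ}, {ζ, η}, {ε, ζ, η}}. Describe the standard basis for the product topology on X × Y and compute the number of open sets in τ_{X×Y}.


Basis B = {∅ × ∅, {o} × {ζ}, {o} × {ε, ζ}, {o} × {ζ, η}, {n, o, p} × {ζ}, {o} × {ε, ζ, η}, {n, o, p} × {ε, ζ}, {n, o, p} × {ζ, η}, {n, o, p} × {ε, ζ, η}}; |τ_{X×Y}| = 14.

Enumerate products U × V with U ∈ τ_X, V ∈ τ_Y (deduplicated):
  ∅ × ∅ = {} (∅)
  {o} × {ζ} = {(o,ζ)}
  {o} × {ε, ζ} = {(o,ε), (o,ζ)}
  {o} × {ζ, η} = {(o,ζ), (o,η)}
  {n, o, p} × {ζ} = {(n,ζ), (o,ζ), (p,ζ)}
  {o} × {ε, ζ, η} = {(o,ε), (o,ζ), (o,η)}
  {n, o, p} × {ε, ζ} = {(n,ε), (n,ζ), (o,ε), (o,ζ), (p,ε), (p,ζ)}
  {n, o, p} × {ζ, η} = {(n,ζ), (n,η), (o,ζ), (o,η), (p,ζ), (p,η)}
  {n, o, p} × {ε, ζ, η} = {(n,ε), (n,ζ), (n,η), (o,ε), (o,ζ), (o,η), (p,ε), (p,ζ), (p,η)}
These 9 distinct sets form the basis B.
Close under arbitrary unions to get τ_{X×Y}; counting gives |τ_{X×Y}| = 14.


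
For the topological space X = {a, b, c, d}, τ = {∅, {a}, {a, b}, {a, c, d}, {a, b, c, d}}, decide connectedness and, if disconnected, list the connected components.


(X, τ) is connected.

Find clopen sets (U ∈ τ with X ∖ U ∈ τ):
  U = ∅, X ∖ U = {a, b, c, d} — both open, so U is clopen.
  U = {a, b, c, d}, X ∖ U = ∅ — both open, so U is clopen.
Only trivial clopens (∅ and X) exist, so (X, τ) is connected.
Compute connected components by grouping points that agree on all clopens:
  component: {a, b, c, d}


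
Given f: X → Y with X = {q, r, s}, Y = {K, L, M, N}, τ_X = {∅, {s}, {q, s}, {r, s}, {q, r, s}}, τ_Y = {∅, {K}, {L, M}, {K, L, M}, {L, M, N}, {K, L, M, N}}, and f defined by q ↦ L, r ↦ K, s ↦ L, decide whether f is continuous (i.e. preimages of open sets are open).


f is NOT continuous.

Compute f^{-1}(U) for each U ∈ τ_Y:
  U = ∅: f^{-1}(U) = ∅ ∈ τ_X ✓.
  U = {K}: f^{-1}(U) = {r} ∉ τ_X ✗.
  U = {L, M}: f^{-1}(U) = {q, s} ∈ τ_X ✓.
  U = {K, L, M}: f^{-1}(U) = {q, r, s} ∈ τ_X ✓.
  U = {L, M, N}: f^{-1}(U) = {q, s} ∈ τ_X ✓.
  U = {K, L, M, N}: f^{-1}(U) = {q, r, s} ∈ τ_X ✓.
Found U = {K} with f^{-1}(U) = {r} not in τ_X. Therefore f is NOT continuous.


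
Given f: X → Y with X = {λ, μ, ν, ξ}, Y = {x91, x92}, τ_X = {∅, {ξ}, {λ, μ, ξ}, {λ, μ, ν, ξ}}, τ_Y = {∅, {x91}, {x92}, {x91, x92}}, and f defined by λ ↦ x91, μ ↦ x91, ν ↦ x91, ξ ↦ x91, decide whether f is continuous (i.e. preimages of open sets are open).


f IS continuous.

Compute f^{-1}(U) for each U ∈ τ_Y:
  U = ∅: f^{-1}(U) = ∅ ∈ τ_X ✓.
  U = {x91}: f^{-1}(U) = {λ, μ, ν, ξ} ∈ τ_X ✓.
  U = {x92}: f^{-1}(U) = ∅ ∈ τ_X ✓.
  U = {x91, x92}: f^{-1}(U) = {λ, μ, ν, ξ} ∈ τ_X ✓.
Every preimage lies in τ_X, so f IS continuous.


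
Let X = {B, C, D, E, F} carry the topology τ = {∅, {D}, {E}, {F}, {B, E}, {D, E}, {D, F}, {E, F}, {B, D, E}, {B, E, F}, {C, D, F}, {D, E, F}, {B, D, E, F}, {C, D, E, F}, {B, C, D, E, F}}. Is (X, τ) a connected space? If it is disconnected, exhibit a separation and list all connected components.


(X, τ) is disconnected; components = [{B, E}, {C, D, F}].

Find clopen sets (U ∈ τ with X ∖ U ∈ τ):
  U = ∅, X ∖ U = {B, C, D, E, F} — both open, so U is clopen.
  U = {B, E}, X ∖ U = {C, D, F} — both open, so U is clopen.
  U = {C, D, F}, X ∖ U = {B, E} — both open, so U is clopen.
  U = {B, C, D, E, F}, X ∖ U = ∅ — both open, so U is clopen.
Nontrivial clopen(s) exist: e.g. {C, D, F}. So (X, τ) is disconnected.
Compute connected components by grouping points that agree on all clopens:
  component: {B, E}
  component: {C, D, F}


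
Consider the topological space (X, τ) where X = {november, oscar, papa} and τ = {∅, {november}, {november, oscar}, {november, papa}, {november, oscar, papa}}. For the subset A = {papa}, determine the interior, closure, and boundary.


int(A) = ∅, cl(A) = {papa}, ∂A = {papa}.

Closed sets in (X, τ) are complements of opens:
  closed(X, τ) = {∅, {oscar}, {papa}, {oscar, papa}, {november, oscar, papa}}.
int(A) = ⋃ {U ∈ τ : U ⊆ A}. Opens contained in A: ∅.
Taking the union of these: int(A) = ∅.
cl(A) = ⋂ {C closed : A ⊆ C}. Closed sets containing A: {papa}, {oscar, papa}, {november, oscar, papa}.
Intersecting these: cl(A) = {papa}.
∂A = cl(A) ∖ int(A) = {papa} ∖ ∅ = {papa}.


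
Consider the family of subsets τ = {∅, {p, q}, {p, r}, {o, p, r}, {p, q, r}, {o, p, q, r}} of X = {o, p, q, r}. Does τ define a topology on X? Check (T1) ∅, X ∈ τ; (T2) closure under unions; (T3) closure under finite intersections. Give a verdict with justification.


τ is NOT a topology on X.

Axiom (T1): ∅ ∈ τ? Yes; X ∈ τ? Yes.
Axiom (T2/T3): check pairwise unions and intersections of members of τ.
Counterexample for (T3): {p, q} ∩ {p, r} = {p} ∉ τ. Therefore τ is NOT a topology.


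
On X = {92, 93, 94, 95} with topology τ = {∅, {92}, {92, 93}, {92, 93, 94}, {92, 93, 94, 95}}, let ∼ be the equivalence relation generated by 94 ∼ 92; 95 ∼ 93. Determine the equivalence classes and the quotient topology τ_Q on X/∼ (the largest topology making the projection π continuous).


X/∼ = {[92=94], [93=95]}; |τ_Q| = 2.

Equivalence classes: [92=94], [93=95].
Quotient map π: X → X/∼ sends 92 ↦ [92=94], 93 ↦ [93=95], 94 ↦ [92=94], 95 ↦ [93=95].
For each subset V ⊆ X/∼, compute π^{-1}(V) ⊆ X and check whether π^{-1}(V) ∈ τ. V is open in τ_Q iff π^{-1}(V) ∈ τ.
  V = {}: π^{-1}(V) = ∅ ∈ τ ✓.
  V = {[92=94]}: π^{-1}(V) = {92, 94} ∉ τ ✗.
  V = {[93=95]}: π^{-1}(V) = {93, 95} ∉ τ ✗.
  V = {[92=94], [93=95]}: π^{-1}(V) = {92, 93, 94, 95} ∈ τ ✓.
Open sets in the quotient: τ_Q = {{}, {[92=94], [93=95]}} (2 elements).


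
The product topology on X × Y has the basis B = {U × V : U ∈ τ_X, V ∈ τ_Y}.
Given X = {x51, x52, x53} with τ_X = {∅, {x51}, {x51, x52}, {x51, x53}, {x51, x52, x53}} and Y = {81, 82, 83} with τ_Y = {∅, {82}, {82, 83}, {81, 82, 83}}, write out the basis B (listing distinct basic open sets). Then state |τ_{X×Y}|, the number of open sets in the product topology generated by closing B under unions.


Basis B = {∅ × ∅, {x51} × {82}, {x51} × {82, 83}, {x51, x52} × {82}, {x51, x53} × {82}, {x51} × {81, 82, 83}, {x51, x52, x53} × {82}, {x51, x52} × {82, 83}, {x51, x53} × {82, 83}, {x51, x52} × {81, 82, 83}, {x51, x53} × {81, 82, 83}, {x51, x52, x53} × {82, 83}, {x51, x52, x53} × {81, 82, 83}}; |τ_{X×Y}| = 30.

Enumerate products U × V with U ∈ τ_X, V ∈ τ_Y (deduplicated):
  ∅ × ∅ = {} (∅)
  {x51} × {82} = {(x51,82)}
  {x51} × {82, 83} = {(x51,82), (x51,83)}
  {x51, x52} × {82} = {(x51,82), (x52,82)}
  {x51, x53} × {82} = {(x51,82), (x53,82)}
  {x51} × {81, 82, 83} = {(x51,81), (x51,82), (x51,83)}
  {x51, x52, x53} × {82} = {(x51,82), (x52,82), (x53,82)}
  {x51, x52} × {82, 83} = {(x51,82), (x51,83), (x52,82), (x52,83)}
  {x51, x53} × {82, 83} = {(x51,82), (x51,83), (x53,82), (x53,83)}
  {x51, x52} × {81, 82, 83} = {(x51,81), (x51,82), (x51,83), (x52,81), (x52,82), (x52,83)}
  {x51, x53} × {81, 82, 83} = {(x51,81), (x51,82), (x51,83), (x53,81), (x53,82), (x53,83)}
  {x51, x52, x53} × {82, 83} = {(x51,82), (x51,83), (x52,82), (x52,83), (x53,82), (x53,83)}
  {x51, x52, x53} × {81, 82, 83} = {(x51,81), (x51,82), (x51,83), (x52,81), (x52,82), (x52,83), (x53,81), (x53,82), (x53,83)}
These 13 distinct sets form the basis B.
Close under arbitrary unions to get τ_{X×Y}; counting gives |τ_{X×Y}| = 30.


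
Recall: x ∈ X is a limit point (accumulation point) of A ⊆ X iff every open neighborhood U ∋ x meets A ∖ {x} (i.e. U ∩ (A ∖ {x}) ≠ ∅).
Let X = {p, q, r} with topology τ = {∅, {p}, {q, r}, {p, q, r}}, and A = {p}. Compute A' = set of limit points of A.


A' = ∅

For each x ∈ X, list the open sets U ∈ τ with x ∈ U, then check whether U ∩ (A ∖ {x}) ≠ ∅ for every such U.
  x = p: open {p} ∋ x has {p} ∩ (A ∖ {p}) = ∅, so x is NOT a limit point.
  x = q: open {q, r} ∋ x has {q, r} ∩ (A ∖ {q}) = ∅, so x is NOT a limit point.
  x = r: open {q, r} ∋ x has {q, r} ∩ (A ∖ {r}) = ∅, so x is NOT a limit point.
Collecting: A' = ∅.


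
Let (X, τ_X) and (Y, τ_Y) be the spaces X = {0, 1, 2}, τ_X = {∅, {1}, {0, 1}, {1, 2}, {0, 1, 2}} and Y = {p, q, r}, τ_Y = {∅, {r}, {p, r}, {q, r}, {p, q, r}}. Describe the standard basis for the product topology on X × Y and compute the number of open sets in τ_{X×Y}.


Basis B = {∅ × ∅, {1} × {r}, {0, 1} × {r}, {1} × {p, r}, {1} × {q, r}, {1, 2} × {r}, {0, 1, 2} × {r}, {1} × {p, q, r}, {0, 1} × {p, r}, {0, 1} × {q, r}, {1, 2} × {p, r}, {1, 2} × {q, r}, {0, 1} × {p, q, r}, {0, 1, 2} × {p, r}, {0, 1, 2} × {q, r}, {1, 2} × {p, q, r}, {0, 1, 2} × {p, q, r}}; |τ_{X×Y}| = 48.

Enumerate products U × V with U ∈ τ_X, V ∈ τ_Y (deduplicated):
  ∅ × ∅ = {} (∅)
  {1} × {r} = {(1,r)}
  {0, 1} × {r} = {(0,r), (1,r)}
  {1} × {p, r} = {(1,p), (1,r)}
  {1} × {q, r} = {(1,q), (1,r)}
  {1, 2} × {r} = {(1,r), (2,r)}
  {0, 1, 2} × {r} = {(0,r), (1,r), (2,r)}
  {1} × {p, q, r} = {(1,p), (1,q), (1,r)}
  {0, 1} × {p, r} = {(0,p), (0,r), (1,p), (1,r)}
  {0, 1} × {q, r} = {(0,q), (0,r), (1,q), (1,r)}
  {1, 2} × {p, r} = {(1,p), (1,r), (2,p), (2,r)}
  {1, 2} × {q, r} = {(1,q), (1,r), (2,q), (2,r)}
  {0, 1} × {p, q, r} = {(0,p), (0,q), (0,r), (1,p), (1,q), (1,r)}
  {0, 1, 2} × {p, r} = {(0,p), (0,r), (1,p), (1,r), (2,p), (2,r)}
  {0, 1, 2} × {q, r} = {(0,q), (0,r), (1,q), (1,r), (2,q), (2,r)}
  {1, 2} × {p, q, r} = {(1,p), (1,q), (1,r), (2,p), (2,q), (2,r)}
  {0, 1, 2} × {p, q, r} = {(0,p), (0,q), (0,r), (1,p), (1,q), (1,r), (2,p), (2,q), (2,r)}
These 17 distinct sets form the basis B.
Close under arbitrary unions to get τ_{X×Y}; counting gives |τ_{X×Y}| = 48.


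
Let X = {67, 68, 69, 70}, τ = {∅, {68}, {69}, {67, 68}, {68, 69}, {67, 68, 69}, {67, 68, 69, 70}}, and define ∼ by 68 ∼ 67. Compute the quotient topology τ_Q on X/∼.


X/∼ = {[67=68], [69], [70]}; |τ_Q| = 5.

Equivalence classes: [67=68], [69], [70].
Quotient map π: X → X/∼ sends 67 ↦ [67=68], 68 ↦ [67=68], 69 ↦ [69], 70 ↦ [70].
For each subset V ⊆ X/∼, compute π^{-1}(V) ⊆ X and check whether π^{-1}(V) ∈ τ. V is open in τ_Q iff π^{-1}(V) ∈ τ.
  V = {}: π^{-1}(V) = ∅ ∈ τ ✓.
  V = {[67=68]}: π^{-1}(V) = {67, 68} ∈ τ ✓.
  V = {[69]}: π^{-1}(V) = {69} ∈ τ ✓.
  V = {[67=68], [69]}: π^{-1}(V) = {67, 68, 69} ∈ τ ✓.
  V = {[70]}: π^{-1}(V) = {70} ∉ τ ✗.
  V = {[67=68], [70]}: π^{-1}(V) = {67, 68, 70} ∉ τ ✗.
  V = {[69], [70]}: π^{-1}(V) = {69, 70} ∉ τ ✗.
  V = {[67=68], [69], [70]}: π^{-1}(V) = {67, 68, 69, 70} ∈ τ ✓.
Open sets in the quotient: τ_Q = {{}, {[67=68]}, {[69]}, {[67=68], [69]}, {[67=68], [69], [70]}} (5 elements).


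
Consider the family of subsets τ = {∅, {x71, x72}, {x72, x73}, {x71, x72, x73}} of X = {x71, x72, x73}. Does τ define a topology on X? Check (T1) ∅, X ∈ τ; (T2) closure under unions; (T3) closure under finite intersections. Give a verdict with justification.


τ is NOT a topology on X.

Axiom (T1): ∅ ∈ τ? Yes; X ∈ τ? Yes.
Axiom (T2/T3): check pairwise unions and intersections of members of τ.
Counterexample for (T3): {x71, x72} ∩ {x72, x73} = {x72} ∉ τ. Therefore τ is NOT a topology.


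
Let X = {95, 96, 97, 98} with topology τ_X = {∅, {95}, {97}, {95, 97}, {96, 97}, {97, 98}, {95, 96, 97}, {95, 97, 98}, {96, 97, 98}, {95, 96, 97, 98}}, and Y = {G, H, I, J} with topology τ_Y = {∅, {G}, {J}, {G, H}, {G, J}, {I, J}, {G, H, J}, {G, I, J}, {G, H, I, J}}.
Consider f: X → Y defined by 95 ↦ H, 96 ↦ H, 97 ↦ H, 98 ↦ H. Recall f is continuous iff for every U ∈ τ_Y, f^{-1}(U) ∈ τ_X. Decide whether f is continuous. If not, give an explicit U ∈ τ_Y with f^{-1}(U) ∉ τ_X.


f IS continuous.

Compute f^{-1}(U) for each U ∈ τ_Y:
  U = ∅: f^{-1}(U) = ∅ ∈ τ_X ✓.
  U = {G}: f^{-1}(U) = ∅ ∈ τ_X ✓.
  U = {J}: f^{-1}(U) = ∅ ∈ τ_X ✓.
  U = {G, H}: f^{-1}(U) = {95, 96, 97, 98} ∈ τ_X ✓.
  U = {G, J}: f^{-1}(U) = ∅ ∈ τ_X ✓.
  U = {I, J}: f^{-1}(U) = ∅ ∈ τ_X ✓.
  U = {G, H, J}: f^{-1}(U) = {95, 96, 97, 98} ∈ τ_X ✓.
  U = {G, I, J}: f^{-1}(U) = ∅ ∈ τ_X ✓.
  U = {G, H, I, J}: f^{-1}(U) = {95, 96, 97, 98} ∈ τ_X ✓.
Every preimage lies in τ_X, so f IS continuous.


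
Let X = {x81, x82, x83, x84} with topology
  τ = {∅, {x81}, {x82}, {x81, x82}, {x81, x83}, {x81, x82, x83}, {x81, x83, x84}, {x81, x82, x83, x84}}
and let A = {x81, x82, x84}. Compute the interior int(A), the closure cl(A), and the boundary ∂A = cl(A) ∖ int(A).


int(A) = {x81, x82}, cl(A) = {x81, x82, x83, x84}, ∂A = {x83, x84}.

Closed sets in (X, τ) are complements of opens:
  closed(X, τ) = {∅, {x82}, {x84}, {x82, x84}, {x83, x84}, {x81, x83, x84}, {x82, x83, x84}, {x81, x82, x83, x84}}.
int(A) = ⋃ {U ∈ τ : U ⊆ A}. Opens contained in A: ∅, {x81}, {x82}, {x81, x82}.
Taking the union of these: int(A) = {x81, x82}.
cl(A) = ⋂ {C closed : A ⊆ C}. Closed sets containing A: {x81, x82, x83, x84}.
Intersecting these: cl(A) = {x81, x82, x83, x84}.
∂A = cl(A) ∖ int(A) = {x81, x82, x83, x84} ∖ {x81, x82} = {x83, x84}.


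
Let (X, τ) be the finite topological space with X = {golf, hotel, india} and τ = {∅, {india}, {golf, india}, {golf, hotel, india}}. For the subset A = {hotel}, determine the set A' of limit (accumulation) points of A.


A' = ∅

For each x ∈ X, list the open sets U ∈ τ with x ∈ U, then check whether U ∩ (A ∖ {x}) ≠ ∅ for every such U.
  x = golf: open {golf, india} ∋ x has {golf, india} ∩ (A ∖ {golf}) = ∅, so x is NOT a limit point.
  x = hotel: open {golf, hotel, india} ∋ x has {golf, hotel, india} ∩ (A ∖ {hotel}) = ∅, so x is NOT a limit point.
  x = india: open {india} ∋ x has {india} ∩ (A ∖ {india}) = ∅, so x is NOT a limit point.
Collecting: A' = ∅.


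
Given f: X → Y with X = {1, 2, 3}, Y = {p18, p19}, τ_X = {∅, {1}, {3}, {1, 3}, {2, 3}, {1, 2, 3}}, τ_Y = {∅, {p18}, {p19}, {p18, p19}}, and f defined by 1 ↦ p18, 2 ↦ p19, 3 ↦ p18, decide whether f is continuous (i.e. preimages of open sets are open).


f is NOT continuous.

Compute f^{-1}(U) for each U ∈ τ_Y:
  U = ∅: f^{-1}(U) = ∅ ∈ τ_X ✓.
  U = {p18}: f^{-1}(U) = {1, 3} ∈ τ_X ✓.
  U = {p19}: f^{-1}(U) = {2} ∉ τ_X ✗.
  U = {p18, p19}: f^{-1}(U) = {1, 2, 3} ∈ τ_X ✓.
Found U = {p19} with f^{-1}(U) = {2} not in τ_X. Therefore f is NOT continuous.


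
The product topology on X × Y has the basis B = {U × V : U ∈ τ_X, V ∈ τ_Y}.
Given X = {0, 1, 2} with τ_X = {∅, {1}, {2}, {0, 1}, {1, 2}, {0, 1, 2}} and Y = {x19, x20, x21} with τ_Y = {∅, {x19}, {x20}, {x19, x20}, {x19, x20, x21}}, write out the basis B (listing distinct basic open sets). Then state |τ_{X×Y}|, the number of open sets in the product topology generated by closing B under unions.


Basis B = {∅ × ∅, {1} × {x19}, {1} × {x20}, {2} × {x19}, {2} × {x20}, {0, 1} × {x19}, {0, 1} × {x20}, {1} × {x19, x20}, {1, 2} × {x19}, {1, 2} × {x20}, {2} × {x19, x20}, {0, 1, 2} × {x19}, {0, 1, 2} × {x20}, {1} × {x19, x20, x21}, {2} × {x19, x20, x21}, {0, 1} × {x19, x20}, {1, 2} × {x19, x20}, {0, 1} × {x19, x20, x21}, {0, 1, 2} × {x19, x20}, {1, 2} × {x19, x20, x21}, {0, 1, 2} × {x19, x20, x21}}; |τ_{X×Y}| = 70.

Enumerate products U × V with U ∈ τ_X, V ∈ τ_Y (deduplicated):
  ∅ × ∅ = {} (∅)
  {1} × {x19} = {(1,x19)}
  {1} × {x20} = {(1,x20)}
  {2} × {x19} = {(2,x19)}
  {2} × {x20} = {(2,x20)}
  {0, 1} × {x19} = {(0,x19), (1,x19)}
  {0, 1} × {x20} = {(0,x20), (1,x20)}
  {1} × {x19, x20} = {(1,x19), (1,x20)}
  {1, 2} × {x19} = {(1,x19), (2,x19)}
  {1, 2} × {x20} = {(1,x20), (2,x20)}
  {2} × {x19, x20} = {(2,x19), (2,x20)}
  {0, 1, 2} × {x19} = {(0,x19), (1,x19), (2,x19)}
  {0, 1, 2} × {x20} = {(0,x20), (1,x20), (2,x20)}
  {1} × {x19, x20, x21} = {(1,x19), (1,x20), (1,x21)}
  {2} × {x19, x20, x21} = {(2,x19), (2,x20), (2,x21)}
  {0, 1} × {x19, x20} = {(0,x19), (0,x20), (1,x19), (1,x20)}
  {1, 2} × {x19, x20} = {(1,x19), (1,x20), (2,x19), (2,x20)}
  {0, 1} × {x19, x20, x21} = {(0,x19), (0,x20), (0,x21), (1,x19), (1,x20), (1,x21)}
  {0, 1, 2} × {x19, x20} = {(0,x19), (0,x20), (1,x19), (1,x20), (2,x19), (2,x20)}
  {1, 2} × {x19, x20, x21} = {(1,x19), (1,x20), (1,x21), (2,x19), (2,x20), (2,x21)}
  {0, 1, 2} × {x19, x20, x21} = {(0,x19), (0,x20), (0,x21), (1,x19), (1,x20), (1,x21), (2,x19), (2,x20), (2,x21)}
These 21 distinct sets form the basis B.
Close under arbitrary unions to get τ_{X×Y}; counting gives |τ_{X×Y}| = 70.


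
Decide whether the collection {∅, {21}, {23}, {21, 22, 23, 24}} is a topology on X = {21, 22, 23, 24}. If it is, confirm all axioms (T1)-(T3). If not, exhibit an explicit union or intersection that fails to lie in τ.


τ is NOT a topology on X.

Axiom (T1): ∅ ∈ τ? Yes; X ∈ τ? Yes.
Axiom (T2/T3): check pairwise unions and intersections of members of τ.
Counterexample for (T2): {21} ∪ {23} = {21, 23} ∉ τ. Therefore τ is NOT a topology.


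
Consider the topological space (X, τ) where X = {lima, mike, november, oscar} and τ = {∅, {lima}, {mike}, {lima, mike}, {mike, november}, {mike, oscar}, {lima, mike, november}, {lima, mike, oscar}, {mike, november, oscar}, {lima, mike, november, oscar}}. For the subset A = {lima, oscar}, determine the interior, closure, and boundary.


int(A) = {lima}, cl(A) = {lima, oscar}, ∂A = {oscar}.

Closed sets in (X, τ) are complements of opens:
  closed(X, τ) = {∅, {lima}, {november}, {oscar}, {lima, november}, {lima, oscar}, {november, oscar}, {lima, november, oscar}, {mike, november, oscar}, {lima, mike, november, oscar}}.
int(A) = ⋃ {U ∈ τ : U ⊆ A}. Opens contained in A: ∅, {lima}.
Taking the union of these: int(A) = {lima}.
cl(A) = ⋂ {C closed : A ⊆ C}. Closed sets containing A: {lima, oscar}, {lima, november, oscar}, {lima, mike, november, oscar}.
Intersecting these: cl(A) = {lima, oscar}.
∂A = cl(A) ∖ int(A) = {lima, oscar} ∖ {lima} = {oscar}.


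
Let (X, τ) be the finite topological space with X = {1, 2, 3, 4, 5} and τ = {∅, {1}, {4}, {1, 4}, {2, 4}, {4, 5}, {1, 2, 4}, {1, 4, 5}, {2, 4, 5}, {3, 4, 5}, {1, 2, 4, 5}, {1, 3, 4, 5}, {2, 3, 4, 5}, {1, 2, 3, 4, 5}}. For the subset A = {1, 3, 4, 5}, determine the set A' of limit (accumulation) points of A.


A' = {2, 3, 5}

For each x ∈ X, list the open sets U ∈ τ with x ∈ U, then check whether U ∩ (A ∖ {x}) ≠ ∅ for every such U.
  x = 1: open {1} ∋ x has {1} ∩ (A ∖ {1}) = ∅, so x is NOT a limit point.
  x = 2: opens ∋ x are {2, 4}, {1, 2, 4}, {2, 4, 5}, {1, 2, 4, 5}, {2, 3, 4, 5}, {1, 2, 3, 4, 5}; each meets A ∖ {2}, so x IS a limit point.
  x = 3: opens ∋ x are {3, 4, 5}, {1, 3, 4, 5}, {2, 3, 4, 5}, {1, 2, 3, 4, 5}; each meets A ∖ {3}, so x IS a limit point.
  x = 4: open {4} ∋ x has {4} ∩ (A ∖ {4}) = ∅, so x is NOT a limit point.
  x = 5: opens ∋ x are {4, 5}, {1, 4, 5}, {2, 4, 5}, {3, 4, 5}, {1, 2, 4, 5}, {1, 3, 4, 5}, {2, 3, 4, 5}, {1, 2, 3, 4, 5}; each meets A ∖ {5}, so x IS a limit point.
Collecting: A' = {2, 3, 5}.


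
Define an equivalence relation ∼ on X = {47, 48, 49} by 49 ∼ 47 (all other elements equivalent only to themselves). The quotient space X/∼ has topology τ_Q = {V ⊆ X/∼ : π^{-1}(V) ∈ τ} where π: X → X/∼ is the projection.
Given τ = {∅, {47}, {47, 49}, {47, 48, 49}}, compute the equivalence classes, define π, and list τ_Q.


X/∼ = {[47=49], [48]}; |τ_Q| = 3.

Equivalence classes: [47=49], [48].
Quotient map π: X → X/∼ sends 47 ↦ [47=49], 48 ↦ [48], 49 ↦ [47=49].
For each subset V ⊆ X/∼, compute π^{-1}(V) ⊆ X and check whether π^{-1}(V) ∈ τ. V is open in τ_Q iff π^{-1}(V) ∈ τ.
  V = {}: π^{-1}(V) = ∅ ∈ τ ✓.
  V = {[47=49]}: π^{-1}(V) = {47, 49} ∈ τ ✓.
  V = {[48]}: π^{-1}(V) = {48} ∉ τ ✗.
  V = {[47=49], [48]}: π^{-1}(V) = {47, 48, 49} ∈ τ ✓.
Open sets in the quotient: τ_Q = {{}, {[47=49]}, {[47=49], [48]}} (3 elements).


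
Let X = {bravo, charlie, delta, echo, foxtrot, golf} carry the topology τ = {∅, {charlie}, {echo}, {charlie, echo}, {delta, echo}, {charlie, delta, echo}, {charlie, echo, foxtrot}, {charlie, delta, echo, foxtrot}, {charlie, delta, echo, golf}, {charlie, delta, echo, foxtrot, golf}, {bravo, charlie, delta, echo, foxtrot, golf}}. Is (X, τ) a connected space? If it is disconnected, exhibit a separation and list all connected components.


(X, τ) is connected.

Find clopen sets (U ∈ τ with X ∖ U ∈ τ):
  U = ∅, X ∖ U = {bravo, charlie, delta, echo, foxtrot, golf} — both open, so U is clopen.
  U = {bravo, charlie, delta, echo, foxtrot, golf}, X ∖ U = ∅ — both open, so U is clopen.
Only trivial clopens (∅ and X) exist, so (X, τ) is connected.
Compute connected components by grouping points that agree on all clopens:
  component: {bravo, charlie, delta, echo, foxtrot, golf}


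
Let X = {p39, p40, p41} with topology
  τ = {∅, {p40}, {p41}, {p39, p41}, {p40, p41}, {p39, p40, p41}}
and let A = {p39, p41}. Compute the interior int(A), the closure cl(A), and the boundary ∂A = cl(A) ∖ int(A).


int(A) = {p39, p41}, cl(A) = {p39, p41}, ∂A = ∅.

Closed sets in (X, τ) are complements of opens:
  closed(X, τ) = {∅, {p39}, {p40}, {p39, p40}, {p39, p41}, {p39, p40, p41}}.
int(A) = ⋃ {U ∈ τ : U ⊆ A}. Opens contained in A: ∅, {p41}, {p39, p41}.
Taking the union of these: int(A) = {p39, p41}.
cl(A) = ⋂ {C closed : A ⊆ C}. Closed sets containing A: {p39, p41}, {p39, p40, p41}.
Intersecting these: cl(A) = {p39, p41}.
∂A = cl(A) ∖ int(A) = {p39, p41} ∖ {p39, p41} = ∅.


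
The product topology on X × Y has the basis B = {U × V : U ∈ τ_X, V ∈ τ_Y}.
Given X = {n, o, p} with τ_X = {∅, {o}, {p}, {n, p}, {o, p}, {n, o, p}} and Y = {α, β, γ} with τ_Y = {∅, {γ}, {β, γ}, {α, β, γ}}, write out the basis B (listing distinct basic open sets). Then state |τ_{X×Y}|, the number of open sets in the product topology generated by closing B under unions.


Basis B = {∅ × ∅, {o} × {γ}, {p} × {γ}, {n, p} × {γ}, {o} × {β, γ}, {o, p} × {γ}, {p} × {β, γ}, {n, o, p} × {γ}, {o} × {α, β, γ}, {p} × {α, β, γ}, {n, p} × {β, γ}, {o, p} × {β, γ}, {n, p} × {α, β, γ}, {n, o, p} × {β, γ}, {o, p} × {α, β, γ}, {n, o, p} × {α, β, γ}}; |τ_{X×Y}| = 40.

Enumerate products U × V with U ∈ τ_X, V ∈ τ_Y (deduplicated):
  ∅ × ∅ = {} (∅)
  {o} × {γ} = {(o,γ)}
  {p} × {γ} = {(p,γ)}
  {n, p} × {γ} = {(n,γ), (p,γ)}
  {o} × {β, γ} = {(o,β), (o,γ)}
  {o, p} × {γ} = {(o,γ), (p,γ)}
  {p} × {β, γ} = {(p,β), (p,γ)}
  {n, o, p} × {γ} = {(n,γ), (o,γ), (p,γ)}
  {o} × {α, β, γ} = {(o,α), (o,β), (o,γ)}
  {p} × {α, β, γ} = {(p,α), (p,β), (p,γ)}
  {n, p} × {β, γ} = {(n,β), (n,γ), (p,β), (p,γ)}
  {o, p} × {β, γ} = {(o,β), (o,γ), (p,β), (p,γ)}
  {n, p} × {α, β, γ} = {(n,α), (n,β), (n,γ), (p,α), (p,β), (p,γ)}
  {n, o, p} × {β, γ} = {(n,β), (n,γ), (o,β), (o,γ), (p,β), (p,γ)}
  {o, p} × {α, β, γ} = {(o,α), (o,β), (o,γ), (p,α), (p,β), (p,γ)}
  {n, o, p} × {α, β, γ} = {(n,α), (n,β), (n,γ), (o,α), (o,β), (o,γ), (p,α), (p,β), (p,γ)}
These 16 distinct sets form the basis B.
Close under arbitrary unions to get τ_{X×Y}; counting gives |τ_{X×Y}| = 40.


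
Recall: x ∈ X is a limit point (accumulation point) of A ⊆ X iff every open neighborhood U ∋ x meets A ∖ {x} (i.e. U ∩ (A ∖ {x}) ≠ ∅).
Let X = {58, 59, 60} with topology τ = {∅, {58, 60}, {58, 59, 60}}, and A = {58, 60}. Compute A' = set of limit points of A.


A' = {58, 59, 60}

For each x ∈ X, list the open sets U ∈ τ with x ∈ U, then check whether U ∩ (A ∖ {x}) ≠ ∅ for every such U.
  x = 58: opens ∋ x are {58, 60}, {58, 59, 60}; each meets A ∖ {58}, so x IS a limit point.
  x = 59: opens ∋ x are {58, 59, 60}; each meets A ∖ {59}, so x IS a limit point.
  x = 60: opens ∋ x are {58, 60}, {58, 59, 60}; each meets A ∖ {60}, so x IS a limit point.
Collecting: A' = {58, 59, 60}.


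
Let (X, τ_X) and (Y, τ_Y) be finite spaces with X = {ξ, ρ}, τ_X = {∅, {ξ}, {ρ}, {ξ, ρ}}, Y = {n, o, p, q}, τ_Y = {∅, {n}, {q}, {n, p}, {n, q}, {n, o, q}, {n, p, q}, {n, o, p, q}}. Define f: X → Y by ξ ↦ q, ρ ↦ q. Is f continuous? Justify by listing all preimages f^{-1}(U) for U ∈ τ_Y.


f IS continuous.

Compute f^{-1}(U) for each U ∈ τ_Y:
  U = ∅: f^{-1}(U) = ∅ ∈ τ_X ✓.
  U = {n}: f^{-1}(U) = ∅ ∈ τ_X ✓.
  U = {q}: f^{-1}(U) = {ξ, ρ} ∈ τ_X ✓.
  U = {n, p}: f^{-1}(U) = ∅ ∈ τ_X ✓.
  U = {n, q}: f^{-1}(U) = {ξ, ρ} ∈ τ_X ✓.
  U = {n, o, q}: f^{-1}(U) = {ξ, ρ} ∈ τ_X ✓.
  U = {n, p, q}: f^{-1}(U) = {ξ, ρ} ∈ τ_X ✓.
  U = {n, o, p, q}: f^{-1}(U) = {ξ, ρ} ∈ τ_X ✓.
Every preimage lies in τ_X, so f IS continuous.


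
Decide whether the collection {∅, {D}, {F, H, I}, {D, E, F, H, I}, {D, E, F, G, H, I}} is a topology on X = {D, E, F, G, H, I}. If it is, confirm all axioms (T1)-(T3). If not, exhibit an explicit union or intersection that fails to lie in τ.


τ is NOT a topology on X.

Axiom (T1): ∅ ∈ τ? Yes; X ∈ τ? Yes.
Axiom (T2/T3): check pairwise unions and intersections of members of τ.
Counterexample for (T2): {D} ∪ {F, H, I} = {D, F, H, I} ∉ τ. Therefore τ is NOT a topology.


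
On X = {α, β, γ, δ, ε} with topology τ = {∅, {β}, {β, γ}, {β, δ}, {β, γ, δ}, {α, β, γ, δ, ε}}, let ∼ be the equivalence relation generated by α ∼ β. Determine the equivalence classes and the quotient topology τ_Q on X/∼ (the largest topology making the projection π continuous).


X/∼ = {[α=β], [γ], [δ], [ε]}; |τ_Q| = 2.

Equivalence classes: [α=β], [γ], [δ], [ε].
Quotient map π: X → X/∼ sends α ↦ [α=β], β ↦ [α=β], γ ↦ [γ], δ ↦ [δ], ε ↦ [ε].
For each subset V ⊆ X/∼, compute π^{-1}(V) ⊆ X and check whether π^{-1}(V) ∈ τ. V is open in τ_Q iff π^{-1}(V) ∈ τ.
  V = {}: π^{-1}(V) = ∅ ∈ τ ✓.
  V = {[α=β]}: π^{-1}(V) = {α, β} ∉ τ ✗.
  V = {[γ]}: π^{-1}(V) = {γ} ∉ τ ✗.
  V = {[α=β], [γ]}: π^{-1}(V) = {α, β, γ} ∉ τ ✗.
  V = {[δ]}: π^{-1}(V) = {δ} ∉ τ ✗.
  V = {[α=β], [δ]}: π^{-1}(V) = {α, β, δ} ∉ τ ✗.
  V = {[γ], [δ]}: π^{-1}(V) = {γ, δ} ∉ τ ✗.
  V = {[α=β], [γ], [δ]}: π^{-1}(V) = {α, β, γ, δ} ∉ τ ✗.
  V = {[ε]}: π^{-1}(V) = {ε} ∉ τ ✗.
  V = {[α=β], [ε]}: π^{-1}(V) = {α, β, ε} ∉ τ ✗.
  V = {[γ], [ε]}: π^{-1}(V) = {γ, ε} ∉ τ ✗.
  V = {[α=β], [γ], [ε]}: π^{-1}(V) = {α, β, γ, ε} ∉ τ ✗.
  V = {[δ], [ε]}: π^{-1}(V) = {δ, ε} ∉ τ ✗.
  V = {[α=β], [δ], [ε]}: π^{-1}(V) = {α, β, δ, ε} ∉ τ ✗.
  V = {[γ], [δ], [ε]}: π^{-1}(V) = {γ, δ, ε} ∉ τ ✗.
  V = {[α=β], [γ], [δ], [ε]}: π^{-1}(V) = {α, β, γ, δ, ε} ∈ τ ✓.
Open sets in the quotient: τ_Q = {{}, {[α=β], [γ], [δ], [ε]}} (2 elements).


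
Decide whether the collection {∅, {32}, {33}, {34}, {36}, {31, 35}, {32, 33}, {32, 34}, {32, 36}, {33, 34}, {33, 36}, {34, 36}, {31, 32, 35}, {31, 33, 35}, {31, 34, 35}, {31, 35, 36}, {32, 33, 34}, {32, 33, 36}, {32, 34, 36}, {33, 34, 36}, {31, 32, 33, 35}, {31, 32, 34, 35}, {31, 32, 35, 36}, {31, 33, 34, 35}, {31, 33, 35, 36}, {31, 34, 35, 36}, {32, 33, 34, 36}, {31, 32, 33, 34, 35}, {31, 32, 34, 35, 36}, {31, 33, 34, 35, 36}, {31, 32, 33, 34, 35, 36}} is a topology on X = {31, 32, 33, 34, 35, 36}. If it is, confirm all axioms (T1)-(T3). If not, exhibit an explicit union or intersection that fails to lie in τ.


τ is NOT a topology on X.

Axiom (T1): ∅ ∈ τ? Yes; X ∈ τ? Yes.
Axiom (T2/T3): check pairwise unions and intersections of members of τ.
Counterexample for (T2): {32} ∪ {31, 33, 35, 36} = {31, 32, 33, 35, 36} ∉ τ. Therefore τ is NOT a topology.


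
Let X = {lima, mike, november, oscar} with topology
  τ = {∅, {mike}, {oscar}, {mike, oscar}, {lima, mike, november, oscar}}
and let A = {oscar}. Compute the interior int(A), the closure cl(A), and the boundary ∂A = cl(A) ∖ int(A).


int(A) = {oscar}, cl(A) = {lima, november, oscar}, ∂A = {lima, november}.

Closed sets in (X, τ) are complements of opens:
  closed(X, τ) = {∅, {lima, november}, {lima, mike, november}, {lima, november, oscar}, {lima, mike, november, oscar}}.
int(A) = ⋃ {U ∈ τ : U ⊆ A}. Opens contained in A: ∅, {oscar}.
Taking the union of these: int(A) = {oscar}.
cl(A) = ⋂ {C closed : A ⊆ C}. Closed sets containing A: {lima, november, oscar}, {lima, mike, november, oscar}.
Intersecting these: cl(A) = {lima, november, oscar}.
∂A = cl(A) ∖ int(A) = {lima, november, oscar} ∖ {oscar} = {lima, november}.


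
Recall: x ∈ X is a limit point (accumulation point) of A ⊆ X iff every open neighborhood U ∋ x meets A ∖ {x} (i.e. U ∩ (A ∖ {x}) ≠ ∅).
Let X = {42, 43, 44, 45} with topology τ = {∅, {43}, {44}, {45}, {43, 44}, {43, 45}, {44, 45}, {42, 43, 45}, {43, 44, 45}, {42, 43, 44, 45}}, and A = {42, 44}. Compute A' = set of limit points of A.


A' = ∅

For each x ∈ X, list the open sets U ∈ τ with x ∈ U, then check whether U ∩ (A ∖ {x}) ≠ ∅ for every such U.
  x = 42: open {42, 43, 45} ∋ x has {42, 43, 45} ∩ (A ∖ {42}) = ∅, so x is NOT a limit point.
  x = 43: open {43} ∋ x has {43} ∩ (A ∖ {43}) = ∅, so x is NOT a limit point.
  x = 44: open {44} ∋ x has {44} ∩ (A ∖ {44}) = ∅, so x is NOT a limit point.
  x = 45: open {45} ∋ x has {45} ∩ (A ∖ {45}) = ∅, so x is NOT a limit point.
Collecting: A' = ∅.


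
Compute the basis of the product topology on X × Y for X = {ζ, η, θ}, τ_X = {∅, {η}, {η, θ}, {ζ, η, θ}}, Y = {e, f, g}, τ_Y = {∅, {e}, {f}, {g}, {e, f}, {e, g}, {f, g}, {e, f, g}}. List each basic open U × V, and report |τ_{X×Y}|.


Basis B = {∅ × ∅, {η} × {e}, {η} × {f}, {η} × {g}, {η} × {e, f}, {η} × {e, g}, {η, θ} × {e}, {η} × {f, g}, {η, θ} × {f}, {η, θ} × {g}, {ζ, η, θ} × {e}, {ζ, η, θ} × {f}, {ζ, η, θ} × {g}, {η} × {e, f, g}, {η, θ} × {e, f}, {η, θ} × {e, g}, {η, θ} × {f, g}, {ζ, η, θ} × {e, f}, {ζ, η, θ} × {e, g}, {ζ, η, θ} × {f, g}, {η, θ} × {e, f, g}, {ζ, η, θ} × {e, f, g}}; |τ_{X×Y}| = 64.

Enumerate products U × V with U ∈ τ_X, V ∈ τ_Y (deduplicated):
  ∅ × ∅ = {} (∅)
  {η} × {e} = {(η,e)}
  {η} × {f} = {(η,f)}
  {η} × {g} = {(η,g)}
  {η} × {e, f} = {(η,e), (η,f)}
  {η} × {e, g} = {(η,e), (η,g)}
  {η, θ} × {e} = {(η,e), (θ,e)}
  {η} × {f, g} = {(η,f), (η,g)}
  {η, θ} × {f} = {(η,f), (θ,f)}
  {η, θ} × {g} = {(η,g), (θ,g)}
  {ζ, η, θ} × {e} = {(ζ,e), (η,e), (θ,e)}
  {ζ, η, θ} × {f} = {(ζ,f), (η,f), (θ,f)}
  {ζ, η, θ} × {g} = {(ζ,g), (η,g), (θ,g)}
  {η} × {e, f, g} = {(η,e), (η,f), (η,g)}
  {η, θ} × {e, f} = {(η,e), (η,f), (θ,e), (θ,f)}
  {η, θ} × {e, g} = {(η,e), (η,g), (θ,e), (θ,g)}
  {η, θ} × {f, g} = {(η,f), (η,g), (θ,f), (θ,g)}
  {ζ, η, θ} × {e, f} = {(ζ,e), (ζ,f), (η,e), (η,f), (θ,e), (θ,f)}
  {ζ, η, θ} × {e, g} = {(ζ,e), (ζ,g), (η,e), (η,g), (θ,e), (θ,g)}
  {ζ, η, θ} × {f, g} = {(ζ,f), (ζ,g), (η,f), (η,g), (θ,f), (θ,g)}
  {η, θ} × {e, f, g} = {(η,e), (η,f), (η,g), (θ,e), (θ,f), (θ,g)}
  {ζ, η, θ} × {e, f, g} = {(ζ,e), (ζ,f), (ζ,g), (η,e), (η,f), (η,g), (θ,e), (θ,f), (θ,g)}
These 22 distinct sets form the basis B.
Close under arbitrary unions to get τ_{X×Y}; counting gives |τ_{X×Y}| = 64.


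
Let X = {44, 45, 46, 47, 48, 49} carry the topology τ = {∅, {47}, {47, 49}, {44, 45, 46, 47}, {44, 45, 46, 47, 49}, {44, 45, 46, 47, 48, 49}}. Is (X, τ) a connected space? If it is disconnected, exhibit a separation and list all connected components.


(X, τ) is connected.

Find clopen sets (U ∈ τ with X ∖ U ∈ τ):
  U = ∅, X ∖ U = {44, 45, 46, 47, 48, 49} — both open, so U is clopen.
  U = {44, 45, 46, 47, 48, 49}, X ∖ U = ∅ — both open, so U is clopen.
Only trivial clopens (∅ and X) exist, so (X, τ) is connected.
Compute connected components by grouping points that agree on all clopens:
  component: {44, 45, 46, 47, 48, 49}


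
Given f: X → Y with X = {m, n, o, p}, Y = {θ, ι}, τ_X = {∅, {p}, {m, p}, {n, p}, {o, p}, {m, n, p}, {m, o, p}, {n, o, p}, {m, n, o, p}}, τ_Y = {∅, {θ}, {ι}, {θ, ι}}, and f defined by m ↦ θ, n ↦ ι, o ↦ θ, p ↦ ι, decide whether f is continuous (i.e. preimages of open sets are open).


f is NOT continuous.

Compute f^{-1}(U) for each U ∈ τ_Y:
  U = ∅: f^{-1}(U) = ∅ ∈ τ_X ✓.
  U = {θ}: f^{-1}(U) = {m, o} ∉ τ_X ✗.
  U = {ι}: f^{-1}(U) = {n, p} ∈ τ_X ✓.
  U = {θ, ι}: f^{-1}(U) = {m, n, o, p} ∈ τ_X ✓.
Found U = {θ} with f^{-1}(U) = {m, o} not in τ_X. Therefore f is NOT continuous.


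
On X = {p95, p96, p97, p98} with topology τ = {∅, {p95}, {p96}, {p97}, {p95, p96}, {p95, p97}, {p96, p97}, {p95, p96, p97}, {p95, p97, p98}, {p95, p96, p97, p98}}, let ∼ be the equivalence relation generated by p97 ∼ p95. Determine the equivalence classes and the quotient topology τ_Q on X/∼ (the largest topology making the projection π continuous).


X/∼ = {[p95=p97], [p96], [p98]}; |τ_Q| = 6.

Equivalence classes: [p95=p97], [p96], [p98].
Quotient map π: X → X/∼ sends p95 ↦ [p95=p97], p96 ↦ [p96], p97 ↦ [p95=p97], p98 ↦ [p98].
For each subset V ⊆ X/∼, compute π^{-1}(V) ⊆ X and check whether π^{-1}(V) ∈ τ. V is open in τ_Q iff π^{-1}(V) ∈ τ.
  V = {}: π^{-1}(V) = ∅ ∈ τ ✓.
  V = {[p95=p97]}: π^{-1}(V) = {p95, p97} ∈ τ ✓.
  V = {[p96]}: π^{-1}(V) = {p96} ∈ τ ✓.
  V = {[p95=p97], [p96]}: π^{-1}(V) = {p95, p96, p97} ∈ τ ✓.
  V = {[p98]}: π^{-1}(V) = {p98} ∉ τ ✗.
  V = {[p95=p97], [p98]}: π^{-1}(V) = {p95, p97, p98} ∈ τ ✓.
  V = {[p96], [p98]}: π^{-1}(V) = {p96, p98} ∉ τ ✗.
  V = {[p95=p97], [p96], [p98]}: π^{-1}(V) = {p95, p96, p97, p98} ∈ τ ✓.
Open sets in the quotient: τ_Q = {{}, {[p95=p97]}, {[p96]}, {[p95=p97], [p96]}, {[p95=p97], [p98]}, {[p95=p97], [p96], [p98]}} (6 elements).
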